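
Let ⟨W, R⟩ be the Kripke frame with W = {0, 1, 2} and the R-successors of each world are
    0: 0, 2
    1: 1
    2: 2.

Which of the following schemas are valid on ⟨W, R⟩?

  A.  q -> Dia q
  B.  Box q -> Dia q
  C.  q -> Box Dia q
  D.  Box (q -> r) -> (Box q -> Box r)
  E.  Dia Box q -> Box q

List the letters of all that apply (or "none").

A, B, D

R is reflexive: each world relates to itself.
R is not symmetric: 0 R 2 but not 2 R 0.
R is not euclidean: 0 R 2 and 0 R 0 but not 2 R 0.
R is serial: every world has an R-successor.
(A) q -> Dia q (the dual of axiom T) characterises the reflexive frames. R is reflexive — valid.
(B) Box q -> Dia q (axiom D) characterises the serial frames. R is serial — valid.
(C) q -> Box Dia q is axiom B, which corresponds to symmetry. R is not symmetric — not valid.
(D) Box (q -> r) -> (Box q -> Box r) is axiom K, valid on every Kripke frame — valid.
(E) Dia Box q -> Box q is the dual of axiom 5; it is valid on a frame exactly when R is euclidean. R is not euclidean, so not valid.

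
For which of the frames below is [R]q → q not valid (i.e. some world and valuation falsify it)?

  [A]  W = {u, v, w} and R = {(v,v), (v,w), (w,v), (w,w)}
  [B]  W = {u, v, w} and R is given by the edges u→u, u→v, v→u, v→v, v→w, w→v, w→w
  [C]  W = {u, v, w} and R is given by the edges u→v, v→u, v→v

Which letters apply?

The schema [R]q → q is axiom T; it is valid on a frame iff R is reflexive.
(A) R is not reflexive (not u R u), so the schema fails here.
(B) R is reflexive (each world relates to itself), so the schema is valid here.
(C) R is not reflexive (not u R u), so the schema fails here.

A, C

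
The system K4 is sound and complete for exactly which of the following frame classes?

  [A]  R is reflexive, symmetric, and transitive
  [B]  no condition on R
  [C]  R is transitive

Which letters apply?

C

(A) this class determines S5, not K4.
(B) this class determines K, not K4.
(C) K4 is sound and complete for exactly this class.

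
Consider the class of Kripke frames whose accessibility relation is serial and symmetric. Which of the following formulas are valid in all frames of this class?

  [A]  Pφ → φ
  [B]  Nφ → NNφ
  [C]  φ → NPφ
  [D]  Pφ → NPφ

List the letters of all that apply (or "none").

(A) Pφ → φ (the converse of T) corresponds to R being a subset of the identity. Such an R need not be a subset of the identity, so not valid.
(B) Nφ → NNφ is axiom 4, which corresponds to transitivity. Such an R need not be transitive — not valid.
(C) φ → NPφ (axiom B) characterises the symmetric frames. Every such R is symmetric — valid.
(D) Pφ → NPφ is axiom 5, which corresponds to the euclidean property. Such an R need not be euclidean — not valid.

C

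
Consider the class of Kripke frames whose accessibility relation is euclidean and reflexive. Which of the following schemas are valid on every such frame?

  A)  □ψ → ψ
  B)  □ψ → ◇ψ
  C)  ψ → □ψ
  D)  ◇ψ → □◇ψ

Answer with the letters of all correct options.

A, B, D

A reflexive euclidean relation is also symmetric (from wRw and wRv the euclidean condition gives vRw) and hence transitive; it is an equivalence relation.
(A) □ψ → ψ is axiom T; it is valid on a frame exactly when R is reflexive. Every such R is reflexive, so valid.
(B) □ψ → ◇ψ (axiom D) characterises the serial frames. Every such R is serial — valid.
(C) ψ → □ψ (equivalent to ◇p→p) corresponds to R being a subset of the identity. Such an R need not be a subset of the identity, so not valid.
(D) ◇ψ → □◇ψ (axiom 5) characterises the euclidean frames. Every such R is euclidean — valid.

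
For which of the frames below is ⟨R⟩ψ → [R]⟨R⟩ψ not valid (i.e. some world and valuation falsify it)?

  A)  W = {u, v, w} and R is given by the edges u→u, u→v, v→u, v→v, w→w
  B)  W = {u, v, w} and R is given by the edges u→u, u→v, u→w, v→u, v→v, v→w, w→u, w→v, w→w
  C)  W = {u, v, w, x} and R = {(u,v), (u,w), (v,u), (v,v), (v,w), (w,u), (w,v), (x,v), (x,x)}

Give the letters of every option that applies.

The schema ⟨R⟩ψ → [R]⟨R⟩ψ is axiom 5; it is valid on a frame iff R is euclidean.
(A) R is euclidean (any two R-successors of the same world are R-related), so the schema is valid here.
(B) R is euclidean (any two R-successors of the same world are R-related), so the schema is valid here.
(C) R is not euclidean (x R v and x R x but not v R x), so the schema fails here.

C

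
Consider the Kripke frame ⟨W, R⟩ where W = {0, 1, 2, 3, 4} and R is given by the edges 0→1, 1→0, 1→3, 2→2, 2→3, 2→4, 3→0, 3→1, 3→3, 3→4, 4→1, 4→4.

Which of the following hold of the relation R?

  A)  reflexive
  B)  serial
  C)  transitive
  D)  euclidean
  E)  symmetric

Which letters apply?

(A) not reflexive: not 0 R 0.
(B) serial: every world has an R-successor.
(C) not transitive: 0 R 1 and 1 R 0 but not 0 R 0.
(D) not euclidean: 1 R 0 and 1 R 3 but not 0 R 3.
(E) not symmetric: 2 R 3 but not 3 R 2.

B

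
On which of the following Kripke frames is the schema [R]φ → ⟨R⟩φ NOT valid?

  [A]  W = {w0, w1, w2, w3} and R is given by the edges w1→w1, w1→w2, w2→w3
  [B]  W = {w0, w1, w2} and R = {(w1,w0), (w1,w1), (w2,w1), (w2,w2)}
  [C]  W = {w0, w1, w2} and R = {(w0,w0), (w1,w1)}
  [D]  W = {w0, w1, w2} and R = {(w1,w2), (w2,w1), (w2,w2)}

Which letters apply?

A, B, C, D

The schema [R]φ → ⟨R⟩φ is axiom D; it is valid on a frame iff R is serial.
(A) R is not serial (w0 has no R-successor), so the schema fails here.
(B) R is not serial (w0 has no R-successor), so the schema fails here.
(C) R is not serial (w2 has no R-successor), so the schema fails here.
(D) R is not serial (w0 has no R-successor), so the schema fails here.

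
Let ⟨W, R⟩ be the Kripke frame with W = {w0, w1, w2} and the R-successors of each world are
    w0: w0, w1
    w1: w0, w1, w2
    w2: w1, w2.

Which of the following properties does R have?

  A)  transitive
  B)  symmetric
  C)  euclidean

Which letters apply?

(A) not transitive: w0 R w1 and w1 R w2 but not w0 R w2.
(B) symmetric: every R-edge is matched by its reverse.
(C) not euclidean: w1 R w0 and w1 R w2 but not w0 R w2.

B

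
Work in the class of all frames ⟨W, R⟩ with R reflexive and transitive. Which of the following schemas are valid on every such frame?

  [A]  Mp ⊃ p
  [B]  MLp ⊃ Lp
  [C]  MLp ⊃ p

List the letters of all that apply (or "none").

Reflexive relations are serial.
(A) Mp ⊃ p is the converse of T; it holds exactly when R ⊆ identity. Such an R need not be a subset of the identity — not valid.
(B) MLp ⊃ Lp (the dual of axiom 5) characterises the euclidean frames. Such an R need not be euclidean — not valid.
(C) MLp ⊃ p is the dual of axiom B, which corresponds to symmetry. Such an R need not be symmetric — not valid.

none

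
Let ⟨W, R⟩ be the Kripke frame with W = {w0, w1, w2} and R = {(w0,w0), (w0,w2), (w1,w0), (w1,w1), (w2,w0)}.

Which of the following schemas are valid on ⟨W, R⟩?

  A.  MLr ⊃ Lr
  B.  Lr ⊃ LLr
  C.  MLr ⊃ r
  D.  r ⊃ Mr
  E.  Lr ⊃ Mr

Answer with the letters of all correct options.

E

R is not reflexive: not w2 R w2.
R is not symmetric: w1 R w0 but not w0 R w1.
R is not transitive: w1 R w0 and w0 R w2 but not w1 R w2.
R is not euclidean: w1 R w0 and w1 R w1 but not w0 R w1.
R is serial: every world has an R-successor.
(A) MLr ⊃ Lr (the dual of axiom 5) characterises the euclidean frames. R is not euclidean — not valid.
(B) Lr ⊃ LLr (axiom 4) characterises the transitive frames. R is not transitive — not valid.
(C) MLr ⊃ r is the dual of axiom B; it is valid on a frame exactly when R is symmetric. R is not symmetric, so not valid.
(D) r ⊃ Mr is the dual of axiom T, which corresponds to reflexivity. R is not reflexive — not valid.
(E) Lr ⊃ Mr is axiom D; it is valid on a frame exactly when R is serial. R is serial, so valid.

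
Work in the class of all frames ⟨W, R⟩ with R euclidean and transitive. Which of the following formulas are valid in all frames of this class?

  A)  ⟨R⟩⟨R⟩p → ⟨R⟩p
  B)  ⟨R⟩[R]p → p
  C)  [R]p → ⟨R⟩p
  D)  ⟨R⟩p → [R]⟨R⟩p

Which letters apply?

(A) ⟨R⟩⟨R⟩p → ⟨R⟩p is the dual of axiom 4; it is valid on a frame exactly when R is transitive. Every such R is transitive, so valid.
(B) ⟨R⟩[R]p → p (the dual of axiom B) characterises the symmetric frames. Such an R need not be symmetric — not valid.
(C) [R]p → ⟨R⟩p (axiom D) characterises the serial frames. Such an R need not be serial — not valid.
(D) axiom 5: valid iff R is euclidean. Every such R is euclidean — valid.

A, D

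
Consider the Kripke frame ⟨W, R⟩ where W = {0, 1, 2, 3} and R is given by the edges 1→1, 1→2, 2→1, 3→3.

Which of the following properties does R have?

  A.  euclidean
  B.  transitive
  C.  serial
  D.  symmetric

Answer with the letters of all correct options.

(A) not euclidean: 1 R 2 and 1 R 2 but not 2 R 2.
(B) not transitive: 2 R 1 and 1 R 2 but not 2 R 2.
(C) not serial: 0 has no R-successor.
(D) symmetric: every R-edge is matched by its reverse.

D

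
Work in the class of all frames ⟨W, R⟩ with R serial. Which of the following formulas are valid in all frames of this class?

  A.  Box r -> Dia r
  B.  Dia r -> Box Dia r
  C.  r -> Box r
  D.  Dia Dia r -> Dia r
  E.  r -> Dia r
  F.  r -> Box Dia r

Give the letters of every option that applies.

A

(A) Box r -> Dia r is axiom D; it is valid on a frame exactly when R is serial. Every such R is serial, so valid.
(B) axiom 5: valid iff R is euclidean. Such an R need not be euclidean — not valid.
(C) r -> Box r is valid only on frames where every R-edge is a self-loop. Such an R need not be a subset of the identity — not valid.
(D) Dia Dia r -> Dia r is the dual of axiom 4; it is valid on a frame exactly when R is transitive. Such an R need not be transitive, so not valid.
(E) r -> Dia r is the dual of axiom T, which corresponds to reflexivity. Such an R need not be reflexive — not valid.
(F) r -> Box Dia r is axiom B, which corresponds to symmetry. Such an R need not be symmetric — not valid.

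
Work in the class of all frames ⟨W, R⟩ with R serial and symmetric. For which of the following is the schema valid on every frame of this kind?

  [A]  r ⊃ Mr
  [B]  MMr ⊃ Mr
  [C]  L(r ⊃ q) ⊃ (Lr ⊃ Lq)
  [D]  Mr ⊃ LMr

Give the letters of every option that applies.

C

(A) the dual of axiom T: valid iff R is reflexive. Such an R need not be reflexive — not valid.
(B) MMr ⊃ Mr (the dual of axiom 4) characterises the transitive frames. Such an R need not be transitive — not valid.
(C) L(r ⊃ q) ⊃ (Lr ⊃ Lq) is the K axiom; it holds on all frames — valid.
(D) Mr ⊃ LMr (axiom 5) characterises the euclidean frames. Such an R need not be euclidean — not valid.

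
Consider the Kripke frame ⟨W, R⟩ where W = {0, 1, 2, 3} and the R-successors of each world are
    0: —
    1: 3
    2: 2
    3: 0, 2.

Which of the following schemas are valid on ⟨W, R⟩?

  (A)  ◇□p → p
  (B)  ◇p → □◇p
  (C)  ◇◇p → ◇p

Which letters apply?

R is not symmetric: 1 R 3 but not 3 R 1.
R is not transitive: 1 R 3 and 3 R 0 but not 1 R 0.
R is not euclidean: 3 R 0 and 3 R 2 but not 0 R 2.
(A) the dual of axiom B: valid iff R is symmetric. R is not symmetric — not valid.
(B) ◇p → □◇p (axiom 5) characterises the euclidean frames. R is not euclidean — not valid.
(C) ◇◇p → ◇p (the dual of axiom 4) characterises the transitive frames. R is not transitive — not valid.

none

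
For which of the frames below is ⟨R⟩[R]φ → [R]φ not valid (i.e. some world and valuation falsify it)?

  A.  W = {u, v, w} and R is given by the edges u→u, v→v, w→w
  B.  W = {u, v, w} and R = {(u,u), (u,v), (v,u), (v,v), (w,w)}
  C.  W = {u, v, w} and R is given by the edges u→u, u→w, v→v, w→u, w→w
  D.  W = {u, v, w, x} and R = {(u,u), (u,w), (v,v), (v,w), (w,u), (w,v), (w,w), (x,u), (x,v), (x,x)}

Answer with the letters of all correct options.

The schema ⟨R⟩[R]φ → [R]φ is the dual of axiom 5; it is valid on a frame iff R is euclidean.
(A) R is euclidean (any two R-successors of the same world are R-related), so the schema is valid here.
(B) R is euclidean (any two R-successors of the same world are R-related), so the schema is valid here.
(C) R is euclidean (any two R-successors of the same world are R-related), so the schema is valid here.
(D) R is not euclidean (w R u and w R v but not u R v), so the schema fails here.

D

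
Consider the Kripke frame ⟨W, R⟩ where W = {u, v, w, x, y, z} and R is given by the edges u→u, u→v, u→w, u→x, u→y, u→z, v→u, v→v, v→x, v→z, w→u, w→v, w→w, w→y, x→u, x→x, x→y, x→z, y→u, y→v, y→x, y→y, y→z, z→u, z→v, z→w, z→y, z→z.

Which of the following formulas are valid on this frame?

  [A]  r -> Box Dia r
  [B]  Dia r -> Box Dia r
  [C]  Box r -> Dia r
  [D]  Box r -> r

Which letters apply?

C, D

R is reflexive: each world relates to itself.
R is not symmetric: v R x but not x R v.
R is not euclidean: u R v and u R w but not v R w.
R is serial: every world has an R-successor.
(A) r -> Box Dia r (axiom B) characterises the symmetric frames. R is not symmetric — not valid.
(B) Dia r -> Box Dia r is axiom 5; it is valid on a frame exactly when R is euclidean. R is not euclidean, so not valid.
(C) Box r -> Dia r is axiom D; it is valid on a frame exactly when R is serial. R is serial, so valid.
(D) Box r -> r is axiom T; it is valid on a frame exactly when R is reflexive. R is reflexive, so valid.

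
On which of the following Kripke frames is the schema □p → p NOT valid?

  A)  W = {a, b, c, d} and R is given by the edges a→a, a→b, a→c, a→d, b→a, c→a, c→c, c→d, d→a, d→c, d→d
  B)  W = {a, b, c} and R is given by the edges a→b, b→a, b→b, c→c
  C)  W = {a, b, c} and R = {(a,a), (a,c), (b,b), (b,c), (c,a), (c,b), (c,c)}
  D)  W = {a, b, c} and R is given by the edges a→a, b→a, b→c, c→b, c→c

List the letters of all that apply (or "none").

The schema □p → p is axiom T; it is valid on a frame iff R is reflexive.
(A) R is not reflexive (not b R b), so the schema fails here.
(B) R is not reflexive (not a R a), so the schema fails here.
(C) R is reflexive (each world relates to itself), so the schema is valid here.
(D) R is not reflexive (not b R b), so the schema fails here.

A, B, D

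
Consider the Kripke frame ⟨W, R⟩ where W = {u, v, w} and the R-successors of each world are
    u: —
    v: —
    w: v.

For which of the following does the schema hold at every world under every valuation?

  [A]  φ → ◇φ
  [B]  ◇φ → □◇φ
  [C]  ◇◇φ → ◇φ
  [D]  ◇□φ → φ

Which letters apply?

R is not reflexive: not u R u.
R is not symmetric: w R v but not v R w.
R is transitive: R is closed under composition.
R is not euclidean: w R v and w R v but not v R v.
(A) φ → ◇φ (the dual of axiom T) characterises the reflexive frames. R is not reflexive — not valid.
(B) axiom 5: valid iff R is euclidean. R is not euclidean — not valid.
(C) ◇◇φ → ◇φ (the dual of axiom 4) characterises the transitive frames. R is transitive — valid.
(D) ◇□φ → φ (the dual of axiom B) characterises the symmetric frames. R is not symmetric — not valid.

C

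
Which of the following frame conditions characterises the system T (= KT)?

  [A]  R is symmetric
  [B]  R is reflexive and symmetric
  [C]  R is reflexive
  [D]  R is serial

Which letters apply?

(A) this class determines KB, not T (= KT).
(B) this class determines B (= KTB), not T (= KT).
(C) T (= KT) is sound and complete for exactly this class.
(D) this class determines D, not T (= KT).

C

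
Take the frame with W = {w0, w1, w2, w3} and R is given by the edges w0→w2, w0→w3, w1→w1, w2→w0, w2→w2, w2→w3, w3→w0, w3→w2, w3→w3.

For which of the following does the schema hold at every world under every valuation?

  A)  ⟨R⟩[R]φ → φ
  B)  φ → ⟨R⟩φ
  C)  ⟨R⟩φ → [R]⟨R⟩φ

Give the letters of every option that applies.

A

R is not reflexive: not w0 R w0.
R is symmetric: every R-edge is matched by its reverse.
R is not euclidean: w2 R w0 and w2 R w0 but not w0 R w0.
(A) the dual of axiom B: valid iff R is symmetric. R is symmetric — valid.
(B) φ → ⟨R⟩φ is the dual of axiom T; it is valid on a frame exactly when R is reflexive. R is not reflexive, so not valid.
(C) axiom 5: valid iff R is euclidean. R is not euclidean — not valid.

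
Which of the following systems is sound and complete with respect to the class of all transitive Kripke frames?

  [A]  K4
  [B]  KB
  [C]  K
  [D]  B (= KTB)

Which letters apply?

(A) K4 is determined by exactly this class.
(B) KB is determined by the class of symmetric frames.
(C) K is determined by the class of arbitrary frames.
(D) B (= KTB) is determined by the class of reflexive and symmetric frames.

A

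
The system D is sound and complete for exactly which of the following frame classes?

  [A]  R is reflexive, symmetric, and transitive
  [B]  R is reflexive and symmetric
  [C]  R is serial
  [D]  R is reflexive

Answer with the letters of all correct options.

(A) this class determines S5, not D.
(B) this class determines B (= KTB), not D.
(C) D is sound and complete for exactly this class.
(D) this class determines T (= KT), not D.

C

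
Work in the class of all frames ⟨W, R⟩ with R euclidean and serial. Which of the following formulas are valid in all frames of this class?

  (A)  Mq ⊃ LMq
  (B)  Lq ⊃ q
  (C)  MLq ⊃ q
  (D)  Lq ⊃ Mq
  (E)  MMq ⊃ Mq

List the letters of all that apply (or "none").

A, D

(A) Mq ⊃ LMq is axiom 5, which corresponds to the euclidean property. Every such R is euclidean — valid.
(B) Lq ⊃ q is axiom T; it is valid on a frame exactly when R is reflexive. Such an R need not be reflexive, so not valid.
(C) the dual of axiom B: valid iff R is symmetric. Such an R need not be symmetric — not valid.
(D) Lq ⊃ Mq is axiom D; it is valid on a frame exactly when R is serial. Every such R is serial, so valid.
(E) MMq ⊃ Mq is the dual of axiom 4, which corresponds to transitivity. Such an R need not be transitive — not valid.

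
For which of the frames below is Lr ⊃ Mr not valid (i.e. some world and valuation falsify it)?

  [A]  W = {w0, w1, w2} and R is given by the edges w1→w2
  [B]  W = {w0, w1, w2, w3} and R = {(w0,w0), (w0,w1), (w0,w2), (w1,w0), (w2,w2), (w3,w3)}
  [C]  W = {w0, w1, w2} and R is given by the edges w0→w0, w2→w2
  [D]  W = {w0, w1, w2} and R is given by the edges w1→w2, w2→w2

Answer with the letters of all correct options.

The schema Lr ⊃ Mr is axiom D; it is valid on a frame iff R is serial.
(A) R is not serial (w0 has no R-successor), so the schema fails here.
(B) R is serial (every world has an R-successor), so the schema is valid here.
(C) R is not serial (w1 has no R-successor), so the schema fails here.
(D) R is not serial (w0 has no R-successor), so the schema fails here.

A, C, D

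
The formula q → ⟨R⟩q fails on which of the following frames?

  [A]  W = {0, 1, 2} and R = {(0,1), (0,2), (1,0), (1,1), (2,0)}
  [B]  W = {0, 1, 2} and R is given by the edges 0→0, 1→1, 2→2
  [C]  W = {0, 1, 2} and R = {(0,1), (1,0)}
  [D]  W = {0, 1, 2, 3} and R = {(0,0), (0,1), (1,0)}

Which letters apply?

A, C, D

The schema q → ⟨R⟩q is the dual of axiom T; it is valid on a frame iff R is reflexive.
(A) R is not reflexive (not 0 R 0), so the schema fails here.
(B) R is reflexive (each world relates to itself), so the schema is valid here.
(C) R is not reflexive (not 0 R 0), so the schema fails here.
(D) R is not reflexive (not 1 R 1), so the schema fails here.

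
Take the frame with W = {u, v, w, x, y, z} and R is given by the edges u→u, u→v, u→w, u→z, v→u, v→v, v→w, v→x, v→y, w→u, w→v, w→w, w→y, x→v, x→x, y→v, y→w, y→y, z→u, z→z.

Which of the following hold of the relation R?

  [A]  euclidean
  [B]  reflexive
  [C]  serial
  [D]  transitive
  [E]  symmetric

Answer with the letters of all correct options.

B, C, E

(A) not euclidean: u R v and u R z but not v R z.
(B) reflexive: each world relates to itself.
(C) serial: every world has an R-successor.
(D) not transitive: u R v and v R x but not u R x.
(E) symmetric: every R-edge is matched by its reverse.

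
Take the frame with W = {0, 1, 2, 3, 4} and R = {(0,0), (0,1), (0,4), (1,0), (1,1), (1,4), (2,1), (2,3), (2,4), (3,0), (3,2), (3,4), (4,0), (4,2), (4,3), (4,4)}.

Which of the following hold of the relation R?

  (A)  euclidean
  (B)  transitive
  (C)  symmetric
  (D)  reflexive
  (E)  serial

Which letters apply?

(A) not euclidean: 0 R 4 and 0 R 1 but not 4 R 1.
(B) not transitive: 0 R 4 and 4 R 2 but not 0 R 2.
(C) not symmetric: 1 R 4 but not 4 R 1.
(D) not reflexive: not 2 R 2.
(E) serial: every world has an R-successor.

E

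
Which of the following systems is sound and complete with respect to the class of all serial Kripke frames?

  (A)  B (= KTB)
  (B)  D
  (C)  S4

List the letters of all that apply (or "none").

(A) B (= KTB) is determined by the class of reflexive and symmetric frames.
(B) D is determined by exactly this class.
(C) S4 is determined by the class of reflexive and transitive frames.

B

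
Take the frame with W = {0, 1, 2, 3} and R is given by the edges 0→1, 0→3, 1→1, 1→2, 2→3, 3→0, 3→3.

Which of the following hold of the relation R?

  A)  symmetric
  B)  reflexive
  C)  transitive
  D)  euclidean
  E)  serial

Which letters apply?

E

(A) not symmetric: 0 R 1 but not 1 R 0.
(B) not reflexive: not 0 R 0.
(C) not transitive: 0 R 1 and 1 R 2 but not 0 R 2.
(D) not euclidean: 0 R 1 and 0 R 3 but not 1 R 3.
(E) serial: every world has an R-successor.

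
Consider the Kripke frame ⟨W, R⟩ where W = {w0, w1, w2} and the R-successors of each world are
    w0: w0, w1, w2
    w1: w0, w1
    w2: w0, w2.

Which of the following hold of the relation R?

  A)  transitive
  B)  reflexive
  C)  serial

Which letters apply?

B, C

(A) not transitive: w1 R w0 and w0 R w2 but not w1 R w2.
(B) reflexive: each world relates to itself.
(C) serial: every world has an R-successor.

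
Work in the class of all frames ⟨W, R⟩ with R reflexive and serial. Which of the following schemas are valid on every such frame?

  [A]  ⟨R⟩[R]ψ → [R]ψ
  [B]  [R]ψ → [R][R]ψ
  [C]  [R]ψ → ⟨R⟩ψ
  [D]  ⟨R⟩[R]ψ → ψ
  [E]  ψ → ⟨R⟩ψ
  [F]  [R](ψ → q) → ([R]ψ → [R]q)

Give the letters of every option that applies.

(A) ⟨R⟩[R]ψ → [R]ψ (the dual of axiom 5) characterises the euclidean frames. Such an R need not be euclidean — not valid.
(B) [R]ψ → [R][R]ψ is axiom 4; it is valid on a frame exactly when R is transitive. Such an R need not be transitive, so not valid.
(C) [R]ψ → ⟨R⟩ψ (axiom D) characterises the serial frames. Every such R is serial — valid.
(D) the dual of axiom B: valid iff R is symmetric. Such an R need not be symmetric — not valid.
(E) the dual of axiom T: valid iff R is reflexive. Every such R is reflexive — valid.
(F) [R](ψ → q) → ([R]ψ → [R]q) is the K axiom; it holds on all frames — valid.

C, E, F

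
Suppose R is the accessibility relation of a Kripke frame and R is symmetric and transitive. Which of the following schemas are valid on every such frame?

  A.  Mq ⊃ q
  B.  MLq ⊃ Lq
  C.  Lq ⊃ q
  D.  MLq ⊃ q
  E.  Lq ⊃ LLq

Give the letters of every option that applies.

A symmetric transitive relation is euclidean (uRv and uRw give vRu by symmetry, then vRw by transitivity).
(A) Mq ⊃ q (the converse of T) corresponds to R being a subset of the identity. Such an R need not be a subset of the identity, so not valid.
(B) the dual of axiom 5: valid iff R is euclidean. Every such R is euclidean — valid.
(C) Lq ⊃ q (axiom T) characterises the reflexive frames. Such an R need not be reflexive — not valid.
(D) MLq ⊃ q is the dual of axiom B, which corresponds to symmetry. Every such R is symmetric — valid.
(E) Lq ⊃ LLq (axiom 4) characterises the transitive frames. Every such R is transitive — valid.

B, D, E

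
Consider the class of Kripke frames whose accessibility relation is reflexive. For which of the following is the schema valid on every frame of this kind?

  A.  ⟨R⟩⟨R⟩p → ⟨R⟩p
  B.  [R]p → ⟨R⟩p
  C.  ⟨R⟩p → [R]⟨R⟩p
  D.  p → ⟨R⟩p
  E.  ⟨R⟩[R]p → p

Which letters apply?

A reflexive relation is serial.
(A) the dual of axiom 4: valid iff R is transitive. Such an R need not be transitive — not valid.
(B) [R]p → ⟨R⟩p is axiom D, which corresponds to seriality. Every such R is serial — valid.
(C) ⟨R⟩p → [R]⟨R⟩p (axiom 5) characterises the euclidean frames. Such an R need not be euclidean — not valid.
(D) the dual of axiom T: valid iff R is reflexive. Every such R is reflexive — valid.
(E) the dual of axiom B: valid iff R is symmetric. Such an R need not be symmetric — not valid.

B, D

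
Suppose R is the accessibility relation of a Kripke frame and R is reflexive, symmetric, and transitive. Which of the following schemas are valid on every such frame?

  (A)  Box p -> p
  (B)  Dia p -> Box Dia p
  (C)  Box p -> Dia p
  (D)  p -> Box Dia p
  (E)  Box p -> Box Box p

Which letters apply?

A relation that is reflexive, symmetric, and transitive is also euclidean and serial.
(A) Box p -> p is axiom T; it is valid on a frame exactly when R is reflexive. Every such R is reflexive, so valid.
(B) Dia p -> Box Dia p is axiom 5, which corresponds to the euclidean property. Every such R is euclidean — valid.
(C) Box p -> Dia p (axiom D) characterises the serial frames. Every such R is serial — valid.
(D) axiom B: valid iff R is symmetric. Every such R is symmetric — valid.
(E) Box p -> Box Box p (axiom 4) characterises the transitive frames. Every such R is transitive — valid.

A, B, C, D, E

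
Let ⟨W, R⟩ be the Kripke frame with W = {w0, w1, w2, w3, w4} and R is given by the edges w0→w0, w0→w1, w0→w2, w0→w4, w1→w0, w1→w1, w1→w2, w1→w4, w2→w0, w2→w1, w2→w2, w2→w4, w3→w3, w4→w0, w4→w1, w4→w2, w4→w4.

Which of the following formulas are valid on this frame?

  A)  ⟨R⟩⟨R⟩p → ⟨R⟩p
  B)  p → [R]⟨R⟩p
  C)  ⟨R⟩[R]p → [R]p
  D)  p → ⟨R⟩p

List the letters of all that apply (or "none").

A, B, C, D

R is reflexive: each world relates to itself.
R is symmetric: every R-edge is matched by its reverse.
R is transitive: R is closed under composition.
R is euclidean: any two R-successors of the same world are R-related.
(A) the dual of axiom 4: valid iff R is transitive. R is transitive — valid.
(B) p → [R]⟨R⟩p is axiom B, which corresponds to symmetry. R is symmetric — valid.
(C) ⟨R⟩[R]p → [R]p is the dual of axiom 5, which corresponds to the euclidean property. R is euclidean — valid.
(D) p → ⟨R⟩p (the dual of axiom T) characterises the reflexive frames. R is reflexive — valid.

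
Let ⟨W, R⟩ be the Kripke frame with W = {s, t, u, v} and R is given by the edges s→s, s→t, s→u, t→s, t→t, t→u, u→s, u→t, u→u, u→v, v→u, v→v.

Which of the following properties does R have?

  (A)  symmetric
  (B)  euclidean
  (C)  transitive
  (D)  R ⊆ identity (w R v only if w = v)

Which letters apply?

A

(A) symmetric: every R-edge is matched by its reverse.
(B) not euclidean: u R s and u R v but not s R v.
(C) not transitive: s R u and u R v but not s R v.
(D) not ⊆ identity: s R t with s ≠ t.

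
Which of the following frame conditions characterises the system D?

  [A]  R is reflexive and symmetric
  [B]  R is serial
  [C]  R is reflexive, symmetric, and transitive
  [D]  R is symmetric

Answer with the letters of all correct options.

(A) this class determines B (= KTB), not D.
(B) D is sound and complete for exactly this class.
(C) this class determines S5, not D.
(D) this class determines KB, not D.

B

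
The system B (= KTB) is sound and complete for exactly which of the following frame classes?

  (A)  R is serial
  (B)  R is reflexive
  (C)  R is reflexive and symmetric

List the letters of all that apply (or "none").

(A) this class determines D, not B (= KTB).
(B) this class determines T (= KT), not B (= KTB).
(C) B (= KTB) is sound and complete for exactly this class.

C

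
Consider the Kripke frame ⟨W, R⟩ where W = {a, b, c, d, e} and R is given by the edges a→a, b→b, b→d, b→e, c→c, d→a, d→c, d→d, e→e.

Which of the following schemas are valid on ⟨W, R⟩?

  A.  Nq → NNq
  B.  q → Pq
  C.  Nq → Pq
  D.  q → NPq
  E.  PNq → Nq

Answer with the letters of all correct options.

B, C

R is reflexive: each world relates to itself.
R is not symmetric: b R d but not d R b.
R is not transitive: b R d and d R a but not b R a.
R is not euclidean: b R d and b R b but not d R b.
R is serial: every world has an R-successor.
(A) axiom 4: valid iff R is transitive. R is not transitive — not valid.
(B) the dual of axiom T: valid iff R is reflexive. R is reflexive — valid.
(C) Nq → Pq (axiom D) characterises the serial frames. R is serial — valid.
(D) q → NPq is axiom B, which corresponds to symmetry. R is not symmetric — not valid.
(E) PNq → Nq (the dual of axiom 5) characterises the euclidean frames. R is not euclidean — not valid.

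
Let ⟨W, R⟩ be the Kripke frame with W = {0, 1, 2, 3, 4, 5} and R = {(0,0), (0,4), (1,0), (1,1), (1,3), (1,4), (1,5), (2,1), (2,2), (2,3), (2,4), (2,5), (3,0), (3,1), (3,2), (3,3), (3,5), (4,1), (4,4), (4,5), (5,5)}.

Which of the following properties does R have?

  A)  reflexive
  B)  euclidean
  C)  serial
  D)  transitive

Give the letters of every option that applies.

A, C

(A) reflexive: each world relates to itself.
(B) not euclidean: 0 R 4 and 0 R 0 but not 4 R 0.
(C) serial: every world has an R-successor.
(D) not transitive: 0 R 4 and 4 R 1 but not 0 R 1.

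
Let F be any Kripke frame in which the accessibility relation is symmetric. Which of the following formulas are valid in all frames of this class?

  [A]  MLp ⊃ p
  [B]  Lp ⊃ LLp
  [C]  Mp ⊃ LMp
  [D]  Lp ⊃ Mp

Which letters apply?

A

(A) MLp ⊃ p is the dual of axiom B, which corresponds to symmetry. Every such R is symmetric — valid.
(B) Lp ⊃ LLp is axiom 4, which corresponds to transitivity. Such an R need not be transitive — not valid.
(C) Mp ⊃ LMp is axiom 5; it is valid on a frame exactly when R is euclidean. Such an R need not be euclidean, so not valid.
(D) Lp ⊃ Mp is axiom D, which corresponds to seriality. Such an R need not be serial — not valid.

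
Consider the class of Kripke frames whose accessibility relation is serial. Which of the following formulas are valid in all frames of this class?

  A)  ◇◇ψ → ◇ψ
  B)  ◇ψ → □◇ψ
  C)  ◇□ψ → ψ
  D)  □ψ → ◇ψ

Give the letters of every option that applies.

(A) ◇◇ψ → ◇ψ (the dual of axiom 4) characterises the transitive frames. Such an R need not be transitive — not valid.
(B) ◇ψ → □◇ψ is axiom 5, which corresponds to the euclidean property. Such an R need not be euclidean — not valid.
(C) ◇□ψ → ψ (the dual of axiom B) characterises the symmetric frames. Such an R need not be symmetric — not valid.
(D) □ψ → ◇ψ is axiom D, which corresponds to seriality. Every such R is serial — valid.

D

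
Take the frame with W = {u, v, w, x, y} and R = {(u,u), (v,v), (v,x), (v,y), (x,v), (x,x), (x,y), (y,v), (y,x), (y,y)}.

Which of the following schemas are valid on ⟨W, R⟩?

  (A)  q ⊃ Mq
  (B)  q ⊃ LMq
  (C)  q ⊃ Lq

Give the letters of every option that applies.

B

R is not reflexive: not w R w.
R is symmetric: every R-edge is matched by its reverse.
R is not a subset of the identity: v R x with v ≠ x.
(A) q ⊃ Mq is the dual of axiom T; it is valid on a frame exactly when R is reflexive. R is not reflexive, so not valid.
(B) q ⊃ LMq is axiom B; it is valid on a frame exactly when R is symmetric. R is symmetric, so valid.
(C) q ⊃ Lq (equivalent to ◇p→p) corresponds to R being a subset of the identity. Here R ⊄ identity, so not valid.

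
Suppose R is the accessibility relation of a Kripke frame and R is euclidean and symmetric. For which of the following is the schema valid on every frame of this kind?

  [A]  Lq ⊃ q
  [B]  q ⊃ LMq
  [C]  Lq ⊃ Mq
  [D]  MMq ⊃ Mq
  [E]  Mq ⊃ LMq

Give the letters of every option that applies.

B, D, E

A symmetric euclidean relation is transitive (uRv and vRw give vRu by symmetry, then uRw by the euclidean condition, applied at v).
(A) axiom T: valid iff R is reflexive. Such an R need not be reflexive — not valid.
(B) q ⊃ LMq (axiom B) characterises the symmetric frames. Every such R is symmetric — valid.
(C) axiom D: valid iff R is serial. Such an R need not be serial — not valid.
(D) MMq ⊃ Mq (the dual of axiom 4) characterises the transitive frames. Every such R is transitive — valid.
(E) Mq ⊃ LMq is axiom 5, which corresponds to the euclidean property. Every such R is euclidean — valid.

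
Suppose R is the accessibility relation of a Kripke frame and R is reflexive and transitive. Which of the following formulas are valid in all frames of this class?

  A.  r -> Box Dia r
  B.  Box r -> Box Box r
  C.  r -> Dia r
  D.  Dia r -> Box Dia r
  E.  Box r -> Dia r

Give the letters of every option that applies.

B, C, E

Reflexive relations are serial.
(A) r -> Box Dia r (axiom B) characterises the symmetric frames. Such an R need not be symmetric — not valid.
(B) Box r -> Box Box r (axiom 4) characterises the transitive frames. Every such R is transitive — valid.
(C) r -> Dia r (the dual of axiom T) characterises the reflexive frames. Every such R is reflexive — valid.
(D) Dia r -> Box Dia r is axiom 5, which corresponds to the euclidean property. Such an R need not be euclidean — not valid.
(E) axiom D: valid iff R is serial. Every such R is serial — valid.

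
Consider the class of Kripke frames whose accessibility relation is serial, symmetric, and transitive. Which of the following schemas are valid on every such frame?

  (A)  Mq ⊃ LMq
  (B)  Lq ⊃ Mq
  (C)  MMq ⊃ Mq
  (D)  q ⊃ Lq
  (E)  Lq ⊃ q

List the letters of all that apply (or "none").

A, B, C, E

A serial symmetric transitive relation is reflexive (take any v with uRv; symmetry gives vRu and transitivity gives uRu), hence an equivalence relation.
(A) axiom 5: valid iff R is euclidean. Every such R is euclidean — valid.
(B) Lq ⊃ Mq is axiom D, which corresponds to seriality. Every such R is serial — valid.
(C) the dual of axiom 4: valid iff R is transitive. Every such R is transitive — valid.
(D) q ⊃ Lq is equivalent to ◇p→p; it holds exactly when R ⊆ identity. Such an R need not be a subset of the identity — not valid.
(E) Lq ⊃ q is axiom T, which corresponds to reflexivity. Every such R is reflexive — valid.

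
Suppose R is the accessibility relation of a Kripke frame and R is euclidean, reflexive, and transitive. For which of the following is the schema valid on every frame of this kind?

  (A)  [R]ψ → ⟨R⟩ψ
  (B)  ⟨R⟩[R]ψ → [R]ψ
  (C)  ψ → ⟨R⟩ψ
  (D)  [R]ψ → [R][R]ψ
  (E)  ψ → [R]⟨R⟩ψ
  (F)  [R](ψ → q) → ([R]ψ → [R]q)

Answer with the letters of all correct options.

A, B, C, D, E, F

A relation that is euclidean, reflexive, and transitive is also serial and symmetric.
(A) [R]ψ → ⟨R⟩ψ is axiom D; it is valid on a frame exactly when R is serial. Every such R is serial, so valid.
(B) ⟨R⟩[R]ψ → [R]ψ is the dual of axiom 5; it is valid on a frame exactly when R is euclidean. Every such R is euclidean, so valid.
(C) the dual of axiom T: valid iff R is reflexive. Every such R is reflexive — valid.
(D) [R]ψ → [R][R]ψ (axiom 4) characterises the transitive frames. Every such R is transitive — valid.
(E) ψ → [R]⟨R⟩ψ (axiom B) characterises the symmetric frames. Every such R is symmetric — valid.
(F) this is just K, valid on every normal frame.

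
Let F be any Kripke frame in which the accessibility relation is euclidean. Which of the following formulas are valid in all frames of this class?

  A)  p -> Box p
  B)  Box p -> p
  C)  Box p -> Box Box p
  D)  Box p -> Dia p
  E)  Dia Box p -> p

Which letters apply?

(A) p -> Box p is equivalent to ◇p→p; it holds exactly when R ⊆ identity. Such an R need not be a subset of the identity — not valid.
(B) Box p -> p is axiom T; it is valid on a frame exactly when R is reflexive. Such an R need not be reflexive, so not valid.
(C) Box p -> Box Box p (axiom 4) characterises the transitive frames. Such an R need not be transitive — not valid.
(D) Box p -> Dia p is axiom D; it is valid on a frame exactly when R is serial. Such an R need not be serial, so not valid.
(E) Dia Box p -> p is the dual of axiom B, which corresponds to symmetry. Such an R need not be symmetric — not valid.

none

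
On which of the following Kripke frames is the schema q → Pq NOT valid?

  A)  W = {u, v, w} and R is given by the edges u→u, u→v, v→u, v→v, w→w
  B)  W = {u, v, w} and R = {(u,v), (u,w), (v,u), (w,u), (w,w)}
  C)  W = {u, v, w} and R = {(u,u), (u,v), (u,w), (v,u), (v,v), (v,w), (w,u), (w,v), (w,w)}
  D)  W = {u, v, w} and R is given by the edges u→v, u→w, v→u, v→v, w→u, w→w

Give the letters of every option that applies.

B, D

The schema q → Pq is the dual of axiom T; it is valid on a frame iff R is reflexive.
(A) R is reflexive (each world relates to itself), so the schema is valid here.
(B) R is not reflexive (not u R u), so the schema fails here.
(C) R is reflexive (each world relates to itself), so the schema is valid here.
(D) R is not reflexive (not u R u), so the schema fails here.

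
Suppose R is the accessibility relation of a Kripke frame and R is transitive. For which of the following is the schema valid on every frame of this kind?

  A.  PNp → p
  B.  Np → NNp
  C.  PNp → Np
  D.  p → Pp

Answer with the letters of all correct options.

B

(A) PNp → p (the dual of axiom B) characterises the symmetric frames. Such an R need not be symmetric — not valid.
(B) Np → NNp (axiom 4) characterises the transitive frames. Every such R is transitive — valid.
(C) PNp → Np (the dual of axiom 5) characterises the euclidean frames. Such an R need not be euclidean — not valid.
(D) p → Pp is the dual of axiom T, which corresponds to reflexivity. Such an R need not be reflexive — not valid.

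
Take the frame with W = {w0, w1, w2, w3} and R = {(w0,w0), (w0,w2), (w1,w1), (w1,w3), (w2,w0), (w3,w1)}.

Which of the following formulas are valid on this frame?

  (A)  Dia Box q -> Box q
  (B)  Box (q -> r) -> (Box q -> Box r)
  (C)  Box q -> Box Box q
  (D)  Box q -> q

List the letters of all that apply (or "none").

B

R is not reflexive: not w2 R w2.
R is not transitive: w2 R w0 and w0 R w2 but not w2 R w2.
R is not euclidean: w0 R w2 and w0 R w2 but not w2 R w2.
(A) Dia Box q -> Box q (the dual of axiom 5) characterises the euclidean frames. R is not euclidean — not valid.
(B) Box (q -> r) -> (Box q -> Box r) is the K axiom; it holds on all frames — valid.
(C) axiom 4: valid iff R is transitive. R is not transitive — not valid.
(D) axiom T: valid iff R is reflexive. R is not reflexive — not valid.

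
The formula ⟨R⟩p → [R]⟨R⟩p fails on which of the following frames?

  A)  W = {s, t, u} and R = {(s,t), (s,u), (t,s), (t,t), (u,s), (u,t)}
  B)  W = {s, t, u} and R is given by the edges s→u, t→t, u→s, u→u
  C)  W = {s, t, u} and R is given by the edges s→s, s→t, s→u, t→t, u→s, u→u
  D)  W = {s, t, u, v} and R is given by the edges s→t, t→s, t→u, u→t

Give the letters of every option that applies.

A, B, C, D

The schema ⟨R⟩p → [R]⟨R⟩p is axiom 5; it is valid on a frame iff R is euclidean.
(A) R is not euclidean (s R t and s R u but not t R u), so the schema fails here.
(B) R is not euclidean (u R s and u R s but not s R s), so the schema fails here.
(C) R is not euclidean (s R t and s R s but not t R s), so the schema fails here.
(D) R is not euclidean (t R s and t R u but not s R u), so the schema fails here.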